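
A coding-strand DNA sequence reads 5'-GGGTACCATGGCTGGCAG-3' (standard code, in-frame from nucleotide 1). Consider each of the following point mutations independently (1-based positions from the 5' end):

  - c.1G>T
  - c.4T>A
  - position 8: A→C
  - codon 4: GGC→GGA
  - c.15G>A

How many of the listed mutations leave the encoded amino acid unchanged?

Codon 1: GGG (Gly) → TGG (Trp) — missense.
Codon 2: TAC (Tyr) → AAC (Asn) — missense.
Codon 3: CAT (His) → CCT (Pro) — missense.
Codon 4: GGC (Gly) → GGA (Gly) — synonymous.
Codon 5: TGG (Trp) → TGA (Stop) — nonsense.
Synonymous: 1 of 5.

1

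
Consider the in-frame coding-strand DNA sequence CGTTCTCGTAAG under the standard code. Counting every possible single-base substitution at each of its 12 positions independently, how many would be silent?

Codon 1 (CGT, Arg): 3 synonymous substitutions.
Codon 2 (TCT, Ser): 3 synonymous substitutions.
Codon 3 (CGT, Arg): 3 synonymous substitutions.
Codon 4 (AAG, Lys): 1 synonymous substitution.
Total: 3 + 3 + 3 + 1 = 10.

10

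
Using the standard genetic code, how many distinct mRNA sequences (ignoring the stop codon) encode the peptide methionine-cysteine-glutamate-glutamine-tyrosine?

16

Met: 1 codon.
Cys: 2 codons.
Glu: 2 codons.
Gln: 2 codons.
Tyr: 2 codons.
1 × 2 × 2 × 2 × 2 = 16.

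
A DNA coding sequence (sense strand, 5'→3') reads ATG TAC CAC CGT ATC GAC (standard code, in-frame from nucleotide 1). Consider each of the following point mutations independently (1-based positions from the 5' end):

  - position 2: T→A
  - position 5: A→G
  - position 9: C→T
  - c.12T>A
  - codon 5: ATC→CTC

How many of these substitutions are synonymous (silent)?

Codon 1: ATG (Met) → AAG (Lys) — missense.
Codon 2: TAC (Tyr) → TGC (Cys) — missense.
Codon 3: CAC (His) → CAT (His) — synonymous.
Codon 4: CGT (Arg) → CGA (Arg) — synonymous.
Codon 5: ATC (Ile) → CTC (Leu) — missense.
Synonymous: 2 of 5.

2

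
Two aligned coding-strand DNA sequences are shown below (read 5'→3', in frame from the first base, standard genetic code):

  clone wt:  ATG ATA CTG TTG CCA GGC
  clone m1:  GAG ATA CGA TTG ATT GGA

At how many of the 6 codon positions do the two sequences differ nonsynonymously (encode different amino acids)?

Codon 1: ATG Met / GAG Glu — nonsynonymous.
Codon 2: ATA Ile / ATA Ile — identical.
Codon 3: CTG Leu / CGA Arg — nonsynonymous.
Codon 4: TTG Leu / TTG Leu — identical.
Codon 5: CCA Pro / ATT Ile — nonsynonymous.
Codon 6: GGC Gly / GGA Gly — synonymous.
Nonsynonymous differences: 3.

3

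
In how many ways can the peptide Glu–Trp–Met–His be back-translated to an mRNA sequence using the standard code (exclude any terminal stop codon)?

Glu: 2 codons.
Trp: 1 codon.
Met: 1 codon.
His: 2 codons.
2 × 1 × 1 × 2 = 4.

4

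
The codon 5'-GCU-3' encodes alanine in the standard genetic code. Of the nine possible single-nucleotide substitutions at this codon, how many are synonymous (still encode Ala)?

3

Position 1: none → 0 synonymous.
Position 2: none → 0 synonymous.
Position 3: GCC, GCA, GCG → 3 synonymous.
Total: 0 + 0 + 3 = 3.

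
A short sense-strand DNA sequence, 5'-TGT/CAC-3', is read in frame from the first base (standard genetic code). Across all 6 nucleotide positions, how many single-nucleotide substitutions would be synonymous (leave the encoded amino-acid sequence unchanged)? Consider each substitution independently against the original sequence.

2

Codon 1 (TGT, Cys): 1 synonymous substitution.
Codon 2 (CAC, His): 1 synonymous substitution.
Total: 1 + 1 = 2.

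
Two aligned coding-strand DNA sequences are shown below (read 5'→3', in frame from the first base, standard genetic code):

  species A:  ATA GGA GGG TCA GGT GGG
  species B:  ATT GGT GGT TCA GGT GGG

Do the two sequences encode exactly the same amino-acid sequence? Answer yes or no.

yes

Codon 1: ATA Ile / ATT Ile — synonymous.
Codon 2: GGA Gly / GGT Gly — synonymous.
Codon 3: GGG Gly / GGT Gly — synonymous.
Codon 4: TCA Ser / TCA Ser — identical.
Codon 5: GGT Gly / GGT Gly — identical.
Codon 6: GGG Gly / GGG Gly — identical.
Nonsynonymous differences: 0 → same protein.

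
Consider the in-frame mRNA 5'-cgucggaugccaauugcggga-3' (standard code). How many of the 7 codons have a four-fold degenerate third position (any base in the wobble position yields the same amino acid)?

5

Codon 1 CGU (Arg): third position 4-fold.
Codon 2 CGG (Arg): third position 4-fold.
Codon 3 AUG (Met): third position 1-fold.
Codon 4 CCA (Pro): third position 4-fold.
Codon 5 AUU (Ile): third position 3-fold.
Codon 6 GCG (Ala): third position 4-fold.
Codon 7 GGA (Gly): third position 4-fold.
Four-fold degenerate third positions: 5.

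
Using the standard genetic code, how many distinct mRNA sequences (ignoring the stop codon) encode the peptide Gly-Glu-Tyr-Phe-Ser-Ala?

768

Gly: 4 codons.
Glu: 2 codons.
Tyr: 2 codons.
Phe: 2 codons.
Ser: 6 codons.
Ala: 4 codons.
4 × 2 × 2 × 2 × 6 × 4 = 768.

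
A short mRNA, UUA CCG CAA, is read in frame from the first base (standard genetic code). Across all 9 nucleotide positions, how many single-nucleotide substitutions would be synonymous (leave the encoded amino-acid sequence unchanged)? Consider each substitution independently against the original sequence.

Codon 1 (UUA, Leu): 2 synonymous substitutions.
Codon 2 (CCG, Pro): 3 synonymous substitutions.
Codon 3 (CAA, Gln): 1 synonymous substitution.
Total: 2 + 3 + 1 = 6.

6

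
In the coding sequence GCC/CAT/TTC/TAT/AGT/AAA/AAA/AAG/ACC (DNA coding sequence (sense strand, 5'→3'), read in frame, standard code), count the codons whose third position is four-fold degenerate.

2

Codon 1 GCC (Ala): third position 4-fold.
Codon 2 CAT (His): third position 2-fold.
Codon 3 TTC (Phe): third position 2-fold.
Codon 4 TAT (Tyr): third position 2-fold.
Codon 5 AGT (Ser): third position 2-fold.
Codon 6 AAA (Lys): third position 2-fold.
Codon 7 AAA (Lys): third position 2-fold.
Codon 8 AAG (Lys): third position 2-fold.
Codon 9 ACC (Thr): third position 4-fold.
Four-fold degenerate third positions: 2.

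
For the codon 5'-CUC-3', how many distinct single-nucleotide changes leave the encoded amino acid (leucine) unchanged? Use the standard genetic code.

3

Position 1: none → 0 synonymous.
Position 2: none → 0 synonymous.
Position 3: CUU, CUA, CUG → 3 synonymous.
Total: 0 + 0 + 3 = 3.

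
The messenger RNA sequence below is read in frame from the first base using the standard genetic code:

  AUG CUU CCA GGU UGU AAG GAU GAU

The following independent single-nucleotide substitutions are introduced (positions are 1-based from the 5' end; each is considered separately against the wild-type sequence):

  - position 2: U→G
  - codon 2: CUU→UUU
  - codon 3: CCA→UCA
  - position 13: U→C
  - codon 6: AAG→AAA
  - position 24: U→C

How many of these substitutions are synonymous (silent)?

2

Codon 1: AUG (Met) → AGG (Arg) — missense.
Codon 2: CUU (Leu) → UUU (Phe) — missense.
Codon 3: CCA (Pro) → UCA (Ser) — missense.
Codon 5: UGU (Cys) → CGU (Arg) — missense.
Codon 6: AAG (Lys) → AAA (Lys) — synonymous.
Codon 8: GAU (Asp) → GAC (Asp) — synonymous.
Synonymous: 2 of 6.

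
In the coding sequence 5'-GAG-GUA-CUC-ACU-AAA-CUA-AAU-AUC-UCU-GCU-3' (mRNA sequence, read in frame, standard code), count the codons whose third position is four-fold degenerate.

6

Codon 1 GAG (Glu): third position 2-fold.
Codon 2 GUA (Val): third position 4-fold.
Codon 3 CUC (Leu): third position 4-fold.
Codon 4 ACU (Thr): third position 4-fold.
Codon 5 AAA (Lys): third position 2-fold.
Codon 6 CUA (Leu): third position 4-fold.
Codon 7 AAU (Asn): third position 2-fold.
Codon 8 AUC (Ile): third position 3-fold.
Codon 9 UCU (Ser): third position 4-fold.
Codon 10 GCU (Ala): third position 4-fold.
Four-fold degenerate third positions: 6.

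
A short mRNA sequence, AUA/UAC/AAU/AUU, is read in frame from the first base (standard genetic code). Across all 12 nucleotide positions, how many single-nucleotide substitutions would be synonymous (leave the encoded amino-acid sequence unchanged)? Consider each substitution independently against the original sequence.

6

Codon 1 (AUA, Ile): 2 synonymous substitutions.
Codon 2 (UAC, Tyr): 1 synonymous substitution.
Codon 3 (AAU, Asn): 1 synonymous substitution.
Codon 4 (AUU, Ile): 2 synonymous substitutions.
Total: 2 + 1 + 1 + 2 = 6.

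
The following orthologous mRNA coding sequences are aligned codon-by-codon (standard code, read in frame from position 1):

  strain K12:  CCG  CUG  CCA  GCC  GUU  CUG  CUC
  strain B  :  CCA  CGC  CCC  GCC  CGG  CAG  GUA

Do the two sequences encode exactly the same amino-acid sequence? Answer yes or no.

no

Codon 1: CCG Pro / CCA Pro — synonymous.
Codon 2: CUG Leu / CGC Arg — nonsynonymous.
Codon 3: CCA Pro / CCC Pro — synonymous.
Codon 4: GCC Ala / GCC Ala — identical.
Codon 5: GUU Val / CGG Arg — nonsynonymous.
Codon 6: CUG Leu / CAG Gln — nonsynonymous.
Codon 7: CUC Leu / GUA Val — nonsynonymous.
Nonsynonymous differences: 4 → different protein.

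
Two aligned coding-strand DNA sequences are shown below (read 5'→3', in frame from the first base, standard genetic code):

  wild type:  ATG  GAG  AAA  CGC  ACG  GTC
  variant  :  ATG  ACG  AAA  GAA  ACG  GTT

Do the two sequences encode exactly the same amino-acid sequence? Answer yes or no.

Codon 1: ATG Met / ATG Met — identical.
Codon 2: GAG Glu / ACG Thr — nonsynonymous.
Codon 3: AAA Lys / AAA Lys — identical.
Codon 4: CGC Arg / GAA Glu — nonsynonymous.
Codon 5: ACG Thr / ACG Thr — identical.
Codon 6: GTC Val / GTT Val — synonymous.
Nonsynonymous differences: 2 → different protein.

no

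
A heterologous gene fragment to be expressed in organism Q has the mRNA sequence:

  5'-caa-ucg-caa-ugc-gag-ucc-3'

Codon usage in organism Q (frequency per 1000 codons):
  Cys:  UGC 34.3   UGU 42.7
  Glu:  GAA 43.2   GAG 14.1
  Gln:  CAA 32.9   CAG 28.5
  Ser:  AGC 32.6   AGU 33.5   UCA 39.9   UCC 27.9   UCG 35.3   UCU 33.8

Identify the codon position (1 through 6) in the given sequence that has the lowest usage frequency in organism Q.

5

Codon 1 CAA (Gln): 32.9 per 1000.
Codon 2 UCG (Ser): 35.3 per 1000.
Codon 3 CAA (Gln): 32.9 per 1000.
Codon 4 UGC (Cys): 34.3 per 1000.
Codon 5 GAG (Glu): 14.1 per 1000.
Codon 6 UCC (Ser): 27.9 per 1000.
Lowest frequency is 14.1 at codon 5.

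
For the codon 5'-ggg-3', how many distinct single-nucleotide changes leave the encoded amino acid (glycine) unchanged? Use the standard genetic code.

3

Position 1: none → 0 synonymous.
Position 2: none → 0 synonymous.
Position 3: GGU, GGC, GGA → 3 synonymous.
Total: 0 + 0 + 3 = 3.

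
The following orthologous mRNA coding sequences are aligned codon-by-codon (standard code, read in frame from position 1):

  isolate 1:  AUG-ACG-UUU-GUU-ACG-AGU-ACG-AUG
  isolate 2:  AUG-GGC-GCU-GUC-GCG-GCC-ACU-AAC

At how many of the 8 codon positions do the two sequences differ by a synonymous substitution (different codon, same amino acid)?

2

Codon 1: AUG Met / AUG Met — identical.
Codon 2: ACG Thr / GGC Gly — nonsynonymous.
Codon 3: UUU Phe / GCU Ala — nonsynonymous.
Codon 4: GUU Val / GUC Val — synonymous.
Codon 5: ACG Thr / GCG Ala — nonsynonymous.
Codon 6: AGU Ser / GCC Ala — nonsynonymous.
Codon 7: ACG Thr / ACU Thr — synonymous.
Codon 8: AUG Met / AAC Asn — nonsynonymous.
Synonymous differences: 2.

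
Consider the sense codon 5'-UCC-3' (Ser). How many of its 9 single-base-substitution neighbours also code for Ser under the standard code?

3

Position 1: none → 0 synonymous.
Position 2: none → 0 synonymous.
Position 3: UCU, UCA, UCG → 3 synonymous.
Total: 0 + 0 + 3 = 3.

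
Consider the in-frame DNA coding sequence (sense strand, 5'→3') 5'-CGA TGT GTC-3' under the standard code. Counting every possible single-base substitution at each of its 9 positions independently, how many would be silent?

8

Codon 1 (CGA, Arg): 4 synonymous substitutions.
Codon 2 (TGT, Cys): 1 synonymous substitution.
Codon 3 (GTC, Val): 3 synonymous substitutions.
Total: 4 + 1 + 3 = 8.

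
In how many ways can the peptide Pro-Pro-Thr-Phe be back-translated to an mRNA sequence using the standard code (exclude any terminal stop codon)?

128

Pro: 4 codons.
Pro: 4 codons.
Thr: 4 codons.
Phe: 2 codons.
4 × 4 × 4 × 2 = 128.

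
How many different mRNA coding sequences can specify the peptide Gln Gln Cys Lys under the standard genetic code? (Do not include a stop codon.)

16

Gln: 2 codons.
Gln: 2 codons.
Cys: 2 codons.
Lys: 2 codons.
2 × 2 × 2 × 2 = 16.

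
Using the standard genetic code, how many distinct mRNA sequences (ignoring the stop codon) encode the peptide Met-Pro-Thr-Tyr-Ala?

128

Met: 1 codon.
Pro: 4 codons.
Thr: 4 codons.
Tyr: 2 codons.
Ala: 4 codons.
1 × 4 × 4 × 2 × 4 = 128.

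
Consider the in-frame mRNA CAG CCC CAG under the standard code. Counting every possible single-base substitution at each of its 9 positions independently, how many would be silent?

5

Codon 1 (CAG, Gln): 1 synonymous substitution.
Codon 2 (CCC, Pro): 3 synonymous substitutions.
Codon 3 (CAG, Gln): 1 synonymous substitution.
Total: 1 + 3 + 1 = 5.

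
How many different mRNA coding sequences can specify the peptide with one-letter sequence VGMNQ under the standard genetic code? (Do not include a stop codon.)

Val: 4 codons.
Gly: 4 codons.
Met: 1 codon.
Asn: 2 codons.
Gln: 2 codons.
4 × 4 × 1 × 2 × 2 = 64.

64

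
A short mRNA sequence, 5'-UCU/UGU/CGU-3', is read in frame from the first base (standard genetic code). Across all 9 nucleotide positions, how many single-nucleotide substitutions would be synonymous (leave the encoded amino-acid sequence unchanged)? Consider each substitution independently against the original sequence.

7

Codon 1 (UCU, Ser): 3 synonymous substitutions.
Codon 2 (UGU, Cys): 1 synonymous substitution.
Codon 3 (CGU, Arg): 3 synonymous substitutions.
Total: 3 + 1 + 3 = 7.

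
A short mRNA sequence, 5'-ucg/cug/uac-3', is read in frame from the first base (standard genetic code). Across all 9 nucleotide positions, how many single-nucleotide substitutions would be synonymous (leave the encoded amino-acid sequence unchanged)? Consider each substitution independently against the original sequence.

Codon 1 (UCG, Ser): 3 synonymous substitutions.
Codon 2 (CUG, Leu): 4 synonymous substitutions.
Codon 3 (UAC, Tyr): 1 synonymous substitution.
Total: 3 + 4 + 1 = 8.

8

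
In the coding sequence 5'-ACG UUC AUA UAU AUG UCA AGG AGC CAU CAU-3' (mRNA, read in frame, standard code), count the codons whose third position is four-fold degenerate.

2

Codon 1 ACG (Thr): third position 4-fold.
Codon 2 UUC (Phe): third position 2-fold.
Codon 3 AUA (Ile): third position 3-fold.
Codon 4 UAU (Tyr): third position 2-fold.
Codon 5 AUG (Met): third position 1-fold.
Codon 6 UCA (Ser): third position 4-fold.
Codon 7 AGG (Arg): third position 2-fold.
Codon 8 AGC (Ser): third position 2-fold.
Codon 9 CAU (His): third position 2-fold.
Codon 10 CAU (His): third position 2-fold.
Four-fold degenerate third positions: 2.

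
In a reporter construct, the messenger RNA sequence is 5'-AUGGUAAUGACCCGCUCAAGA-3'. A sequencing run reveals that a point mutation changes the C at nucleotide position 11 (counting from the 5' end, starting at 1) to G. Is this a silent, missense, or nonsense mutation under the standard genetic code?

Position 11 falls in codon 4: ACC → Thr.
After the substitution the codon is AGC → Ser.
Thr ≠ Ser, so this is a missense mutation.

missense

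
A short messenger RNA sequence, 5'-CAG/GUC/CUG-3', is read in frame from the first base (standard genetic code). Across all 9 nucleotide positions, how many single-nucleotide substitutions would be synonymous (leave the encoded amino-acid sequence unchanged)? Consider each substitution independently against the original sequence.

Codon 1 (CAG, Gln): 1 synonymous substitution.
Codon 2 (GUC, Val): 3 synonymous substitutions.
Codon 3 (CUG, Leu): 4 synonymous substitutions.
Total: 1 + 3 + 4 = 8.

8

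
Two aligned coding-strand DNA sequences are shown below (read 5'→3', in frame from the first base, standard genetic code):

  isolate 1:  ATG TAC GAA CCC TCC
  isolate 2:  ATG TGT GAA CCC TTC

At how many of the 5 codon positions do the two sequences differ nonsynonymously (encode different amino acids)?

Codon 1: ATG Met / ATG Met — identical.
Codon 2: TAC Tyr / TGT Cys — nonsynonymous.
Codon 3: GAA Glu / GAA Glu — identical.
Codon 4: CCC Pro / CCC Pro — identical.
Codon 5: TCC Ser / TTC Phe — nonsynonymous.
Nonsynonymous differences: 2.

2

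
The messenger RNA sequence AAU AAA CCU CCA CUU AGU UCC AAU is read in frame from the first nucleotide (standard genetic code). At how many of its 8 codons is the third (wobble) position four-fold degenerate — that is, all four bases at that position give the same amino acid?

Codon 1 AAU (Asn): third position 2-fold.
Codon 2 AAA (Lys): third position 2-fold.
Codon 3 CCU (Pro): third position 4-fold.
Codon 4 CCA (Pro): third position 4-fold.
Codon 5 CUU (Leu): third position 4-fold.
Codon 6 AGU (Ser): third position 2-fold.
Codon 7 UCC (Ser): third position 4-fold.
Codon 8 AAU (Asn): third position 2-fold.
Four-fold degenerate third positions: 4.

4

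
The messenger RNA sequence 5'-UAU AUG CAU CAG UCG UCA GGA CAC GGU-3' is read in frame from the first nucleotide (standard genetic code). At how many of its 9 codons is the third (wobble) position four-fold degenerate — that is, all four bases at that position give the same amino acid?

Codon 1 UAU (Tyr): third position 2-fold.
Codon 2 AUG (Met): third position 1-fold.
Codon 3 CAU (His): third position 2-fold.
Codon 4 CAG (Gln): third position 2-fold.
Codon 5 UCG (Ser): third position 4-fold.
Codon 6 UCA (Ser): third position 4-fold.
Codon 7 GGA (Gly): third position 4-fold.
Codon 8 CAC (His): third position 2-fold.
Codon 9 GGU (Gly): third position 4-fold.
Four-fold degenerate third positions: 4.

4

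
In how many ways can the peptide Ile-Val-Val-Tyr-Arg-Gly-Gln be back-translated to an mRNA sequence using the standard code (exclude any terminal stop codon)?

Ile: 3 codons.
Val: 4 codons.
Val: 4 codons.
Tyr: 2 codons.
Arg: 6 codons.
Gly: 4 codons.
Gln: 2 codons.
3 × 4 × 4 × 2 × 6 × 4 × 2 = 4608.

4608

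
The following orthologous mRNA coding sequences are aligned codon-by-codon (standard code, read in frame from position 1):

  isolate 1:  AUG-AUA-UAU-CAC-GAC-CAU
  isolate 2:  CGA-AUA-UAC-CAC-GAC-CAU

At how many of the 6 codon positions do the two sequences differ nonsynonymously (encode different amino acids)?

1

Codon 1: AUG Met / CGA Arg — nonsynonymous.
Codon 2: AUA Ile / AUA Ile — identical.
Codon 3: UAU Tyr / UAC Tyr — synonymous.
Codon 4: CAC His / CAC His — identical.
Codon 5: GAC Asp / GAC Asp — identical.
Codon 6: CAU His / CAU His — identical.
Nonsynonymous differences: 1.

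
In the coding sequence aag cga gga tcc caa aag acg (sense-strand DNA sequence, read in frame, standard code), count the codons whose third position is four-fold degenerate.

Codon 1 AAG (Lys): third position 2-fold.
Codon 2 CGA (Arg): third position 4-fold.
Codon 3 GGA (Gly): third position 4-fold.
Codon 4 TCC (Ser): third position 4-fold.
Codon 5 CAA (Gln): third position 2-fold.
Codon 6 AAG (Lys): third position 2-fold.
Codon 7 ACG (Thr): third position 4-fold.
Four-fold degenerate third positions: 4.

4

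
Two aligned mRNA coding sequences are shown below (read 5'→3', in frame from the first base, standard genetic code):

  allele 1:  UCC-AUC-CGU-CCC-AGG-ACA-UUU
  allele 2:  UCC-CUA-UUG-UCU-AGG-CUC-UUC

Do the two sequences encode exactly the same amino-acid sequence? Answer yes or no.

no

Codon 1: UCC Ser / UCC Ser — identical.
Codon 2: AUC Ile / CUA Leu — nonsynonymous.
Codon 3: CGU Arg / UUG Leu — nonsynonymous.
Codon 4: CCC Pro / UCU Ser — nonsynonymous.
Codon 5: AGG Arg / AGG Arg — identical.
Codon 6: ACA Thr / CUC Leu — nonsynonymous.
Codon 7: UUU Phe / UUC Phe — synonymous.
Nonsynonymous differences: 4 → different protein.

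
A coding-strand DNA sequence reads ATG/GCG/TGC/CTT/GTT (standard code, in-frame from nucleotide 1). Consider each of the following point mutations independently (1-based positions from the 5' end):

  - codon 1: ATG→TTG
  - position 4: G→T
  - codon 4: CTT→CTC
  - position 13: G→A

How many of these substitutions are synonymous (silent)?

1

Codon 1: ATG (Met) → TTG (Leu) — missense.
Codon 2: GCG (Ala) → TCG (Ser) — missense.
Codon 4: CTT (Leu) → CTC (Leu) — synonymous.
Codon 5: GTT (Val) → ATT (Ile) — missense.
Synonymous: 1 of 4.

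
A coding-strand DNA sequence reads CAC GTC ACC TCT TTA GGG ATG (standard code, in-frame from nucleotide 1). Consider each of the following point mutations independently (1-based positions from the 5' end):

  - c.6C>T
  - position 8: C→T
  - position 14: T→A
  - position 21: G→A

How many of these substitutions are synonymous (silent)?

1

Codon 2: GTC (Val) → GTT (Val) — synonymous.
Codon 3: ACC (Thr) → ATC (Ile) — missense.
Codon 5: TTA (Leu) → TAA (Stop) — nonsense.
Codon 7: ATG (Met) → ATA (Ile) — missense.
Synonymous: 1 of 4.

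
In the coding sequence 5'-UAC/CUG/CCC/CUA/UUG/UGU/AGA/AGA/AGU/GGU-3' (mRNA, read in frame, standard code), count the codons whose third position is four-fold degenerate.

Codon 1 UAC (Tyr): third position 2-fold.
Codon 2 CUG (Leu): third position 4-fold.
Codon 3 CCC (Pro): third position 4-fold.
Codon 4 CUA (Leu): third position 4-fold.
Codon 5 UUG (Leu): third position 2-fold.
Codon 6 UGU (Cys): third position 2-fold.
Codon 7 AGA (Arg): third position 2-fold.
Codon 8 AGA (Arg): third position 2-fold.
Codon 9 AGU (Ser): third position 2-fold.
Codon 10 GGU (Gly): third position 4-fold.
Four-fold degenerate third positions: 4.

4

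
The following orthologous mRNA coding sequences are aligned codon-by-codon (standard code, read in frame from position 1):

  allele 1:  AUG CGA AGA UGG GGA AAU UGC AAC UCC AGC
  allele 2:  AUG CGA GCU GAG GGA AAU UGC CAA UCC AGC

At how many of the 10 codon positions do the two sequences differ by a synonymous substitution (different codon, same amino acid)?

Codon 1: AUG Met / AUG Met — identical.
Codon 2: CGA Arg / CGA Arg — identical.
Codon 3: AGA Arg / GCU Ala — nonsynonymous.
Codon 4: UGG Trp / GAG Glu — nonsynonymous.
Codon 5: GGA Gly / GGA Gly — identical.
Codon 6: AAU Asn / AAU Asn — identical.
Codon 7: UGC Cys / UGC Cys — identical.
Codon 8: AAC Asn / CAA Gln — nonsynonymous.
Codon 9: UCC Ser / UCC Ser — identical.
Codon 10: AGC Ser / AGC Ser — identical.
Synonymous differences: 0.

0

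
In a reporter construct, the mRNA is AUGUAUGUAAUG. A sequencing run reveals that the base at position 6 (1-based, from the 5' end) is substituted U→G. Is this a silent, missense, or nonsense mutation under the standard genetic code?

nonsense

Position 6 falls in codon 2: UAU → Tyr.
After the substitution the codon is UAG → Stop.
The new codon is a stop codon, so this is a nonsense mutation.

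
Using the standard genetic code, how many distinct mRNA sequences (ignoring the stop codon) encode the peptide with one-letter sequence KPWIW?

Lys: 2 codons.
Pro: 4 codons.
Trp: 1 codon.
Ile: 3 codons.
Trp: 1 codon.
2 × 4 × 1 × 3 × 1 = 24.

24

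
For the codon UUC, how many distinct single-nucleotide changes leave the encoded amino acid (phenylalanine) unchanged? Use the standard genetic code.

Position 1: none → 0 synonymous.
Position 2: none → 0 synonymous.
Position 3: UUU → 1 synonymous.
Total: 0 + 0 + 1 = 1.

1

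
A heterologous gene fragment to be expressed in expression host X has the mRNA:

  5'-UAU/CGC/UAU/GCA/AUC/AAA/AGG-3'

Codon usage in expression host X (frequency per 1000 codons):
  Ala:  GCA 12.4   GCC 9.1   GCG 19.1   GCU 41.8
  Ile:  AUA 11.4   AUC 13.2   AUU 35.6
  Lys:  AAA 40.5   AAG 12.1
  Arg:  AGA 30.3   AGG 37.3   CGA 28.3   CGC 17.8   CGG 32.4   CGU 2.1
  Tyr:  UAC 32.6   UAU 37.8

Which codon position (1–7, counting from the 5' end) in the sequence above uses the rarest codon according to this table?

Codon 1 UAU (Tyr): 37.8 per 1000.
Codon 2 CGC (Arg): 17.8 per 1000.
Codon 3 UAU (Tyr): 37.8 per 1000.
Codon 4 GCA (Ala): 12.4 per 1000.
Codon 5 AUC (Ile): 13.2 per 1000.
Codon 6 AAA (Lys): 40.5 per 1000.
Codon 7 AGG (Arg): 37.3 per 1000.
Lowest frequency is 12.4 at codon 4.

4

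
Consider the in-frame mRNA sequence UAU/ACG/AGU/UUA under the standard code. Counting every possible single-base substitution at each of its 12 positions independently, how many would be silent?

Codon 1 (UAU, Tyr): 1 synonymous substitution.
Codon 2 (ACG, Thr): 3 synonymous substitutions.
Codon 3 (AGU, Ser): 1 synonymous substitution.
Codon 4 (UUA, Leu): 2 synonymous substitutions.
Total: 1 + 3 + 1 + 2 = 7.

7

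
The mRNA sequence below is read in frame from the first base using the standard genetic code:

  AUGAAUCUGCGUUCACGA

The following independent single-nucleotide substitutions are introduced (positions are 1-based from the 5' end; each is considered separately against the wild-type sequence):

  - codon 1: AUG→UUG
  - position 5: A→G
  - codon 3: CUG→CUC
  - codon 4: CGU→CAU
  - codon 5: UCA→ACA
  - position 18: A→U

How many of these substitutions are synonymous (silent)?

Codon 1: AUG (Met) → UUG (Leu) — missense.
Codon 2: AAU (Asn) → AGU (Ser) — missense.
Codon 3: CUG (Leu) → CUC (Leu) — synonymous.
Codon 4: CGU (Arg) → CAU (His) — missense.
Codon 5: UCA (Ser) → ACA (Thr) — missense.
Codon 6: CGA (Arg) → CGU (Arg) — synonymous.
Synonymous: 2 of 6.

2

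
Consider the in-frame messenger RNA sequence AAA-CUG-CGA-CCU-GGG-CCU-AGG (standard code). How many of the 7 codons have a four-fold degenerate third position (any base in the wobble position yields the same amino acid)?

Codon 1 AAA (Lys): third position 2-fold.
Codon 2 CUG (Leu): third position 4-fold.
Codon 3 CGA (Arg): third position 4-fold.
Codon 4 CCU (Pro): third position 4-fold.
Codon 5 GGG (Gly): third position 4-fold.
Codon 6 CCU (Pro): third position 4-fold.
Codon 7 AGG (Arg): third position 2-fold.
Four-fold degenerate third positions: 5.

5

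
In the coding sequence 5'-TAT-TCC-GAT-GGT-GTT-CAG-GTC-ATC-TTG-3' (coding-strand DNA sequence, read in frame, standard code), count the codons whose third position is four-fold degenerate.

4

Codon 1 TAT (Tyr): third position 2-fold.
Codon 2 TCC (Ser): third position 4-fold.
Codon 3 GAT (Asp): third position 2-fold.
Codon 4 GGT (Gly): third position 4-fold.
Codon 5 GTT (Val): third position 4-fold.
Codon 6 CAG (Gln): third position 2-fold.
Codon 7 GTC (Val): third position 4-fold.
Codon 8 ATC (Ile): third position 3-fold.
Codon 9 TTG (Leu): third position 2-fold.
Four-fold degenerate third positions: 4.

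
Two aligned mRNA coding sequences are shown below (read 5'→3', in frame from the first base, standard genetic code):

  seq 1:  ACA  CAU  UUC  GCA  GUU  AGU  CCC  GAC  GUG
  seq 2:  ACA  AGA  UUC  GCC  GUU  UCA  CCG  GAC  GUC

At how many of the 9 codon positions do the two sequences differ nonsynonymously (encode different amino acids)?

1

Codon 1: ACA Thr / ACA Thr — identical.
Codon 2: CAU His / AGA Arg — nonsynonymous.
Codon 3: UUC Phe / UUC Phe — identical.
Codon 4: GCA Ala / GCC Ala — synonymous.
Codon 5: GUU Val / GUU Val — identical.
Codon 6: AGU Ser / UCA Ser — synonymous.
Codon 7: CCC Pro / CCG Pro — synonymous.
Codon 8: GAC Asp / GAC Asp — identical.
Codon 9: GUG Val / GUC Val — synonymous.
Nonsynonymous differences: 1.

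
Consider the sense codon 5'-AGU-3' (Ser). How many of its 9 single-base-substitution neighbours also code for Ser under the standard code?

1

Position 1: none → 0 synonymous.
Position 2: none → 0 synonymous.
Position 3: AGC → 1 synonymous.
Total: 0 + 0 + 1 = 1.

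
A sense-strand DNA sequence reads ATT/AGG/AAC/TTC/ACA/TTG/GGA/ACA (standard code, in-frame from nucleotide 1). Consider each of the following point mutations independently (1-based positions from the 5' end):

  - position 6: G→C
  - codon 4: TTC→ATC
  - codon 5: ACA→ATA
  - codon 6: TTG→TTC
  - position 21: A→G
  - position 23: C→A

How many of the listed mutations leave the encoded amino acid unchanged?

1

Codon 2: AGG (Arg) → AGC (Ser) — missense.
Codon 4: TTC (Phe) → ATC (Ile) — missense.
Codon 5: ACA (Thr) → ATA (Ile) — missense.
Codon 6: TTG (Leu) → TTC (Phe) — missense.
Codon 7: GGA (Gly) → GGG (Gly) — synonymous.
Codon 8: ACA (Thr) → AAA (Lys) — missense.
Synonymous: 1 of 6.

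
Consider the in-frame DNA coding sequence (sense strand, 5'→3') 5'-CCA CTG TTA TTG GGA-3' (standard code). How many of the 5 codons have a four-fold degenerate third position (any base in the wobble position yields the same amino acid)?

3

Codon 1 CCA (Pro): third position 4-fold.
Codon 2 CTG (Leu): third position 4-fold.
Codon 3 TTA (Leu): third position 2-fold.
Codon 4 TTG (Leu): third position 2-fold.
Codon 5 GGA (Gly): third position 4-fold.
Four-fold degenerate third positions: 3.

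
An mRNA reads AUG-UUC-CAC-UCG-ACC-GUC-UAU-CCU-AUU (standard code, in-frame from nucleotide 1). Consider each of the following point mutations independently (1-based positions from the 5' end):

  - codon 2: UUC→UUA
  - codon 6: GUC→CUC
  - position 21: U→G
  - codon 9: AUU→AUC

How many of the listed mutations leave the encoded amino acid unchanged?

Codon 2: UUC (Phe) → UUA (Leu) — missense.
Codon 6: GUC (Val) → CUC (Leu) — missense.
Codon 7: UAU (Tyr) → UAG (Stop) — nonsense.
Codon 9: AUU (Ile) → AUC (Ile) — synonymous.
Synonymous: 1 of 4.

1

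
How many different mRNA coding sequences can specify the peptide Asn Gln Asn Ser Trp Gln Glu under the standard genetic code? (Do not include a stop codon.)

Asn: 2 codons.
Gln: 2 codons.
Asn: 2 codons.
Ser: 6 codons.
Trp: 1 codon.
Gln: 2 codons.
Glu: 2 codons.
2 × 2 × 2 × 6 × 1 × 2 × 2 = 192.

192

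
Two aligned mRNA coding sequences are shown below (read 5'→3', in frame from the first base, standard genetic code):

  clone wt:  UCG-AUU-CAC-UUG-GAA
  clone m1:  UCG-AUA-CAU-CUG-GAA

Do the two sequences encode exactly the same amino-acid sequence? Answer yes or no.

yes

Codon 1: UCG Ser / UCG Ser — identical.
Codon 2: AUU Ile / AUA Ile — synonymous.
Codon 3: CAC His / CAU His — synonymous.
Codon 4: UUG Leu / CUG Leu — synonymous.
Codon 5: GAA Glu / GAA Glu — identical.
Nonsynonymous differences: 0 → same protein.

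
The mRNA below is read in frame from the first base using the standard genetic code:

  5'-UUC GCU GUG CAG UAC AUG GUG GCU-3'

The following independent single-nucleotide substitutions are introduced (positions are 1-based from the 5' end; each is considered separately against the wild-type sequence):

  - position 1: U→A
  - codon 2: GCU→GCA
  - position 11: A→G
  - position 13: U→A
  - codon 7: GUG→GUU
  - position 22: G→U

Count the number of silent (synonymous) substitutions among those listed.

Codon 1: UUC (Phe) → AUC (Ile) — missense.
Codon 2: GCU (Ala) → GCA (Ala) — synonymous.
Codon 4: CAG (Gln) → CGG (Arg) — missense.
Codon 5: UAC (Tyr) → AAC (Asn) — missense.
Codon 7: GUG (Val) → GUU (Val) — synonymous.
Codon 8: GCU (Ala) → UCU (Ser) — missense.
Synonymous: 2 of 6.

2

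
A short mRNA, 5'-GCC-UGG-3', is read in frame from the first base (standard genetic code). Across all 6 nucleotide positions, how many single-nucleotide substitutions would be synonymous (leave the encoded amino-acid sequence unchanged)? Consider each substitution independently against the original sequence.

3

Codon 1 (GCC, Ala): 3 synonymous substitutions.
Codon 2 (UGG, Trp): 0 synonymous substitutions.
Total: 3 + 0 = 3.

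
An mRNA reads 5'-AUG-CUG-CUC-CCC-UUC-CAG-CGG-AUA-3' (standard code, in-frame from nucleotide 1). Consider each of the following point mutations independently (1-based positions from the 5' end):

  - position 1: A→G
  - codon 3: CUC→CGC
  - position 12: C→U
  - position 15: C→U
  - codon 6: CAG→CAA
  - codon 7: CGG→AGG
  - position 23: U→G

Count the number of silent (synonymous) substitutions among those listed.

4

Codon 1: AUG (Met) → GUG (Val) — missense.
Codon 3: CUC (Leu) → CGC (Arg) — missense.
Codon 4: CCC (Pro) → CCU (Pro) — synonymous.
Codon 5: UUC (Phe) → UUU (Phe) — synonymous.
Codon 6: CAG (Gln) → CAA (Gln) — synonymous.
Codon 7: CGG (Arg) → AGG (Arg) — synonymous.
Codon 8: AUA (Ile) → AGA (Arg) — missense.
Synonymous: 4 of 7.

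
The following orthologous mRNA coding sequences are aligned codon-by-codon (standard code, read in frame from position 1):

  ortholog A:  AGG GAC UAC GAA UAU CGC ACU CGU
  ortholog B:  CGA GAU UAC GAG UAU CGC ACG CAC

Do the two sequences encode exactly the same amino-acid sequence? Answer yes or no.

no

Codon 1: AGG Arg / CGA Arg — synonymous.
Codon 2: GAC Asp / GAU Asp — synonymous.
Codon 3: UAC Tyr / UAC Tyr — identical.
Codon 4: GAA Glu / GAG Glu — synonymous.
Codon 5: UAU Tyr / UAU Tyr — identical.
Codon 6: CGC Arg / CGC Arg — identical.
Codon 7: ACU Thr / ACG Thr — synonymous.
Codon 8: CGU Arg / CAC His — nonsynonymous.
Nonsynonymous differences: 1 → different protein.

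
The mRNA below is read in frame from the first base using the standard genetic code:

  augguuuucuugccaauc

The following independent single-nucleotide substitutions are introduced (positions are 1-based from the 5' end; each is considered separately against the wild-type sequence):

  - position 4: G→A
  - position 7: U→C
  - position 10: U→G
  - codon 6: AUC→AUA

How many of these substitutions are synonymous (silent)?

Codon 2: GUU (Val) → AUU (Ile) — missense.
Codon 3: UUC (Phe) → CUC (Leu) — missense.
Codon 4: UUG (Leu) → GUG (Val) — missense.
Codon 6: AUC (Ile) → AUA (Ile) — synonymous.
Synonymous: 1 of 4.

1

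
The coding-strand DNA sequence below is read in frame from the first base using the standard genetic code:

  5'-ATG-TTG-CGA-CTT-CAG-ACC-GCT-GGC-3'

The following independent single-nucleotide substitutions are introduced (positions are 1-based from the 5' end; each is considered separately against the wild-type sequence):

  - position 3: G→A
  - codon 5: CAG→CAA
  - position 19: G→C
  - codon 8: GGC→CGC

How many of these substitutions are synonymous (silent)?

Codon 1: ATG (Met) → ATA (Ile) — missense.
Codon 5: CAG (Gln) → CAA (Gln) — synonymous.
Codon 7: GCT (Ala) → CCT (Pro) — missense.
Codon 8: GGC (Gly) → CGC (Arg) — missense.
Synonymous: 1 of 4.

1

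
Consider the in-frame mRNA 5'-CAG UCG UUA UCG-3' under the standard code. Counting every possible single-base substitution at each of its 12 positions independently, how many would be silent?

9

Codon 1 (CAG, Gln): 1 synonymous substitution.
Codon 2 (UCG, Ser): 3 synonymous substitutions.
Codon 3 (UUA, Leu): 2 synonymous substitutions.
Codon 4 (UCG, Ser): 3 synonymous substitutions.
Total: 1 + 3 + 2 + 3 = 9.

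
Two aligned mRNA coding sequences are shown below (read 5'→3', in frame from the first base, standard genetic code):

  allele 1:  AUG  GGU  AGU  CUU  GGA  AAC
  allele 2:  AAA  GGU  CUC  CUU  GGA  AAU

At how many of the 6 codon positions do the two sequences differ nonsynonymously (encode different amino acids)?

2

Codon 1: AUG Met / AAA Lys — nonsynonymous.
Codon 2: GGU Gly / GGU Gly — identical.
Codon 3: AGU Ser / CUC Leu — nonsynonymous.
Codon 4: CUU Leu / CUU Leu — identical.
Codon 5: GGA Gly / GGA Gly — identical.
Codon 6: AAC Asn / AAU Asn — synonymous.
Nonsynonymous differences: 2.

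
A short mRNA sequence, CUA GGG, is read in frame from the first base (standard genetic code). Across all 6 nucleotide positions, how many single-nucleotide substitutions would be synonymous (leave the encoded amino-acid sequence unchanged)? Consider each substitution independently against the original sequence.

Codon 1 (CUA, Leu): 4 synonymous substitutions.
Codon 2 (GGG, Gly): 3 synonymous substitutions.
Total: 4 + 3 = 7.

7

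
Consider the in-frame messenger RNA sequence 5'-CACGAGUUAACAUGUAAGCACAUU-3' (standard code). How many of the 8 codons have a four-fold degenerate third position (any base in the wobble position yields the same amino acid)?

1

Codon 1 CAC (His): third position 2-fold.
Codon 2 GAG (Glu): third position 2-fold.
Codon 3 UUA (Leu): third position 2-fold.
Codon 4 ACA (Thr): third position 4-fold.
Codon 5 UGU (Cys): third position 2-fold.
Codon 6 AAG (Lys): third position 2-fold.
Codon 7 CAC (His): third position 2-fold.
Codon 8 AUU (Ile): third position 3-fold.
Four-fold degenerate third positions: 1.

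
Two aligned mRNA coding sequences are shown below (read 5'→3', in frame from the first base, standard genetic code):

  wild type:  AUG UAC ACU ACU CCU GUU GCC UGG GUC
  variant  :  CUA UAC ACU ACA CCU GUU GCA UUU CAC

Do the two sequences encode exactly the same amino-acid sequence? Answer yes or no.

no

Codon 1: AUG Met / CUA Leu — nonsynonymous.
Codon 2: UAC Tyr / UAC Tyr — identical.
Codon 3: ACU Thr / ACU Thr — identical.
Codon 4: ACU Thr / ACA Thr — synonymous.
Codon 5: CCU Pro / CCU Pro — identical.
Codon 6: GUU Val / GUU Val — identical.
Codon 7: GCC Ala / GCA Ala — synonymous.
Codon 8: UGG Trp / UUU Phe — nonsynonymous.
Codon 9: GUC Val / CAC His — nonsynonymous.
Nonsynonymous differences: 3 → different protein.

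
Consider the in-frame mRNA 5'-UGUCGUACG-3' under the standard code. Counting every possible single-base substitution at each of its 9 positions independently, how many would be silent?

7

Codon 1 (UGU, Cys): 1 synonymous substitution.
Codon 2 (CGU, Arg): 3 synonymous substitutions.
Codon 3 (ACG, Thr): 3 synonymous substitutions.
Total: 1 + 3 + 3 = 7.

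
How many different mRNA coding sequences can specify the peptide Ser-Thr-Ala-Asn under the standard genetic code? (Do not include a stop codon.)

192

Ser: 6 codons.
Thr: 4 codons.
Ala: 4 codons.
Asn: 2 codons.
6 × 4 × 4 × 2 = 192.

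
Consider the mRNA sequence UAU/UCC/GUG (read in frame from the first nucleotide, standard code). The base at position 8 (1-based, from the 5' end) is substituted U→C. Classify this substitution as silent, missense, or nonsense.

Position 8 falls in codon 3: GUG → Val.
After the substitution the codon is GCG → Ala.
Val ≠ Ala, so this is a missense mutation.

missense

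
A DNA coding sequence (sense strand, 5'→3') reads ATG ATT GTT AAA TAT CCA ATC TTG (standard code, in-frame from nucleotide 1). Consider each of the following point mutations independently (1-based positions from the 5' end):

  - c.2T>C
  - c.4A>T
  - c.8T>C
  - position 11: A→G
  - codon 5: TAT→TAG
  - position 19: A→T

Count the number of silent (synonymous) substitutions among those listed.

Codon 1: ATG (Met) → ACG (Thr) — missense.
Codon 2: ATT (Ile) → TTT (Phe) — missense.
Codon 3: GTT (Val) → GCT (Ala) — missense.
Codon 4: AAA (Lys) → AGA (Arg) — missense.
Codon 5: TAT (Tyr) → TAG (Stop) — nonsense.
Codon 7: ATC (Ile) → TTC (Phe) — missense.
Synonymous: 0 of 6.

0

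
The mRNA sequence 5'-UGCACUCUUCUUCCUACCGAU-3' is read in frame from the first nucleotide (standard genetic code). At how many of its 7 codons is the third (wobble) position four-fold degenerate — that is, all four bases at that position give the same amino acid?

Codon 1 UGC (Cys): third position 2-fold.
Codon 2 ACU (Thr): third position 4-fold.
Codon 3 CUU (Leu): third position 4-fold.
Codon 4 CUU (Leu): third position 4-fold.
Codon 5 CCU (Pro): third position 4-fold.
Codon 6 ACC (Thr): third position 4-fold.
Codon 7 GAU (Asp): third position 2-fold.
Four-fold degenerate third positions: 5.

5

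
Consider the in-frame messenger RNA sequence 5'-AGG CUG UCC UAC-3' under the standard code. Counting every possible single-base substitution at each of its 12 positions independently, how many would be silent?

Codon 1 (AGG, Arg): 2 synonymous substitutions.
Codon 2 (CUG, Leu): 4 synonymous substitutions.
Codon 3 (UCC, Ser): 3 synonymous substitutions.
Codon 4 (UAC, Tyr): 1 synonymous substitution.
Total: 2 + 4 + 3 + 1 = 10.

10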